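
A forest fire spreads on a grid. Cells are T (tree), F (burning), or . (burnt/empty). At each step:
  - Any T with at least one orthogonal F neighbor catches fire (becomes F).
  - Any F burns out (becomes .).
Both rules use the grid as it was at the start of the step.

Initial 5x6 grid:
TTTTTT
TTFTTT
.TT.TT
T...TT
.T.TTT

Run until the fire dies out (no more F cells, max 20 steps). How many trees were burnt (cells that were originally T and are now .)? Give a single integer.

Answer: 20

Derivation:
Step 1: +4 fires, +1 burnt (F count now 4)
Step 2: +5 fires, +4 burnt (F count now 5)
Step 3: +4 fires, +5 burnt (F count now 4)
Step 4: +3 fires, +4 burnt (F count now 3)
Step 5: +2 fires, +3 burnt (F count now 2)
Step 6: +2 fires, +2 burnt (F count now 2)
Step 7: +0 fires, +2 burnt (F count now 0)
Fire out after step 7
Initially T: 22, now '.': 28
Total burnt (originally-T cells now '.'): 20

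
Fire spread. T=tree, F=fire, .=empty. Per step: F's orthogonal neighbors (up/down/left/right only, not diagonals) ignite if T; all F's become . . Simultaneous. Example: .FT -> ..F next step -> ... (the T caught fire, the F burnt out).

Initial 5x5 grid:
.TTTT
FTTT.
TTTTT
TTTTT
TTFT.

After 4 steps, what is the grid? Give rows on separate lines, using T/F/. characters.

Step 1: 5 trees catch fire, 2 burn out
  .TTTT
  .FTT.
  FTTTT
  TTFTT
  TF.F.
Step 2: 8 trees catch fire, 5 burn out
  .FTTT
  ..FT.
  .FFTT
  FF.FT
  F....
Step 3: 4 trees catch fire, 8 burn out
  ..FTT
  ...F.
  ...FT
  ....F
  .....
Step 4: 2 trees catch fire, 4 burn out
  ...FT
  .....
  ....F
  .....
  .....

...FT
.....
....F
.....
.....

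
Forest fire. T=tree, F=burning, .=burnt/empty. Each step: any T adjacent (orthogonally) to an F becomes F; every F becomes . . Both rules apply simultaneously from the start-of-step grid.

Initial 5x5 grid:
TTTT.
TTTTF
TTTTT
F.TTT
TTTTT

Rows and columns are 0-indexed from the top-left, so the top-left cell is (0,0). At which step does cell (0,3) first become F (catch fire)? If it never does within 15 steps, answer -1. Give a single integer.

Step 1: cell (0,3)='T' (+4 fires, +2 burnt)
Step 2: cell (0,3)='F' (+7 fires, +4 burnt)
  -> target ignites at step 2
Step 3: cell (0,3)='.' (+7 fires, +7 burnt)
Step 4: cell (0,3)='.' (+3 fires, +7 burnt)
Step 5: cell (0,3)='.' (+0 fires, +3 burnt)
  fire out at step 5

2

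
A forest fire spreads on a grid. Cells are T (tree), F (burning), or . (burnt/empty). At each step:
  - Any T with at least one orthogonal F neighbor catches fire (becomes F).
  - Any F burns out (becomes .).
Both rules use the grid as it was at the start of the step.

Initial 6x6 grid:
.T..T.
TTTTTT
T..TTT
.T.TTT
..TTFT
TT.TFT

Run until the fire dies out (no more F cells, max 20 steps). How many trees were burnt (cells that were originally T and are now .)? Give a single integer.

Step 1: +5 fires, +2 burnt (F count now 5)
Step 2: +4 fires, +5 burnt (F count now 4)
Step 3: +3 fires, +4 burnt (F count now 3)
Step 4: +3 fires, +3 burnt (F count now 3)
Step 5: +1 fires, +3 burnt (F count now 1)
Step 6: +1 fires, +1 burnt (F count now 1)
Step 7: +2 fires, +1 burnt (F count now 2)
Step 8: +1 fires, +2 burnt (F count now 1)
Step 9: +0 fires, +1 burnt (F count now 0)
Fire out after step 9
Initially T: 23, now '.': 33
Total burnt (originally-T cells now '.'): 20

Answer: 20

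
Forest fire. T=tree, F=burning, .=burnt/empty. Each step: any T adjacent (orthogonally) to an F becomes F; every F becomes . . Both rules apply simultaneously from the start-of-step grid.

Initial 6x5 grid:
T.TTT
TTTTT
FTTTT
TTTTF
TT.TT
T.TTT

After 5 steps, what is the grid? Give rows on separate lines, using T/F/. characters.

Step 1: 6 trees catch fire, 2 burn out
  T.TTT
  FTTTT
  .FTTF
  FTTF.
  TT.TF
  T.TTT
Step 2: 10 trees catch fire, 6 burn out
  F.TTT
  .FTTF
  ..FF.
  .FF..
  FT.F.
  T.TTF
Step 3: 6 trees catch fire, 10 burn out
  ..TTF
  ..FF.
  .....
  .....
  .F...
  F.TF.
Step 4: 3 trees catch fire, 6 burn out
  ..FF.
  .....
  .....
  .....
  .....
  ..F..
Step 5: 0 trees catch fire, 3 burn out
  .....
  .....
  .....
  .....
  .....
  .....

.....
.....
.....
.....
.....
.....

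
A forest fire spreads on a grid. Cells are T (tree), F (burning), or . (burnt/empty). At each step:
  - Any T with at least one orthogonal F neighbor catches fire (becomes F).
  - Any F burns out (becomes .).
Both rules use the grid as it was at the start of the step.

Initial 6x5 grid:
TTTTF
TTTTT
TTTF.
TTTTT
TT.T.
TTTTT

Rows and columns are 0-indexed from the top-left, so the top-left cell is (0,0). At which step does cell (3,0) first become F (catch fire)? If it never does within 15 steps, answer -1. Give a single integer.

Step 1: cell (3,0)='T' (+5 fires, +2 burnt)
Step 2: cell (3,0)='T' (+6 fires, +5 burnt)
Step 3: cell (3,0)='T' (+5 fires, +6 burnt)
Step 4: cell (3,0)='F' (+6 fires, +5 burnt)
  -> target ignites at step 4
Step 5: cell (3,0)='.' (+2 fires, +6 burnt)
Step 6: cell (3,0)='.' (+1 fires, +2 burnt)
Step 7: cell (3,0)='.' (+0 fires, +1 burnt)
  fire out at step 7

4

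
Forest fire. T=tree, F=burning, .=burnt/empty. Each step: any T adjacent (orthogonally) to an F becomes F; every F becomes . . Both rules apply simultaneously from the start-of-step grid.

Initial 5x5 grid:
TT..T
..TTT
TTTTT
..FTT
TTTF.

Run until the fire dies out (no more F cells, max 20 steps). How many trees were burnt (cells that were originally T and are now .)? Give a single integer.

Answer: 14

Derivation:
Step 1: +3 fires, +2 burnt (F count now 3)
Step 2: +5 fires, +3 burnt (F count now 5)
Step 3: +4 fires, +5 burnt (F count now 4)
Step 4: +1 fires, +4 burnt (F count now 1)
Step 5: +1 fires, +1 burnt (F count now 1)
Step 6: +0 fires, +1 burnt (F count now 0)
Fire out after step 6
Initially T: 16, now '.': 23
Total burnt (originally-T cells now '.'): 14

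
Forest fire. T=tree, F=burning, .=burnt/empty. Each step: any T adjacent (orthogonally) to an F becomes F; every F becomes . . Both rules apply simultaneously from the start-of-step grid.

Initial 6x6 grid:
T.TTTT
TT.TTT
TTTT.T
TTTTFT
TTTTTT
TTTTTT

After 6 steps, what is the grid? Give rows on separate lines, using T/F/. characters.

Step 1: 3 trees catch fire, 1 burn out
  T.TTTT
  TT.TTT
  TTTT.T
  TTTF.F
  TTTTFT
  TTTTTT
Step 2: 6 trees catch fire, 3 burn out
  T.TTTT
  TT.TTT
  TTTF.F
  TTF...
  TTTF.F
  TTTTFT
Step 3: 7 trees catch fire, 6 burn out
  T.TTTT
  TT.FTF
  TTF...
  TF....
  TTF...
  TTTF.F
Step 4: 7 trees catch fire, 7 burn out
  T.TFTF
  TT..F.
  TF....
  F.....
  TF....
  TTF...
Step 5: 6 trees catch fire, 7 burn out
  T.F.F.
  TF....
  F.....
  ......
  F.....
  TF....
Step 6: 2 trees catch fire, 6 burn out
  T.....
  F.....
  ......
  ......
  ......
  F.....

T.....
F.....
......
......
......
F.....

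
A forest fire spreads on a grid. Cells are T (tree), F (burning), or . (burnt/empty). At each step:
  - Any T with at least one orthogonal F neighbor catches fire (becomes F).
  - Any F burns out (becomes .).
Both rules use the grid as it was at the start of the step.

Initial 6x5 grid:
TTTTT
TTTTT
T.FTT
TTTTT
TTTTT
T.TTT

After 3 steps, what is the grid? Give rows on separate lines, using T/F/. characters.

Step 1: 3 trees catch fire, 1 burn out
  TTTTT
  TTFTT
  T..FT
  TTFTT
  TTTTT
  T.TTT
Step 2: 7 trees catch fire, 3 burn out
  TTFTT
  TF.FT
  T...F
  TF.FT
  TTFTT
  T.TTT
Step 3: 9 trees catch fire, 7 burn out
  TF.FT
  F...F
  T....
  F...F
  TF.FT
  T.FTT

TF.FT
F...F
T....
F...F
TF.FT
T.FTT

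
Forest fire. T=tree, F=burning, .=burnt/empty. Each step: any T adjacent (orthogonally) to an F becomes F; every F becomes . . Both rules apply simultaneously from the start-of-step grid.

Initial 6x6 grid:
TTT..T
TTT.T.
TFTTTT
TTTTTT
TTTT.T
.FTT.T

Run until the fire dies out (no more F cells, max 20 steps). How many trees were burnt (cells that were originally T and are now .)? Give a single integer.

Answer: 26

Derivation:
Step 1: +6 fires, +2 burnt (F count now 6)
Step 2: +9 fires, +6 burnt (F count now 9)
Step 3: +5 fires, +9 burnt (F count now 5)
Step 4: +3 fires, +5 burnt (F count now 3)
Step 5: +1 fires, +3 burnt (F count now 1)
Step 6: +1 fires, +1 burnt (F count now 1)
Step 7: +1 fires, +1 burnt (F count now 1)
Step 8: +0 fires, +1 burnt (F count now 0)
Fire out after step 8
Initially T: 27, now '.': 35
Total burnt (originally-T cells now '.'): 26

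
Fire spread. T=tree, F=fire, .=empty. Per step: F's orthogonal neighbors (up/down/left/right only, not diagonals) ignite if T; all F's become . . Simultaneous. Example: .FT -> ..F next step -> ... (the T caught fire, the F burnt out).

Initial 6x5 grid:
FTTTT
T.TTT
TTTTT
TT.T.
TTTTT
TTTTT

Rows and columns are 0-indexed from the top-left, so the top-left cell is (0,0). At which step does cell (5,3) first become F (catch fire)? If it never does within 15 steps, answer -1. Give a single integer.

Step 1: cell (5,3)='T' (+2 fires, +1 burnt)
Step 2: cell (5,3)='T' (+2 fires, +2 burnt)
Step 3: cell (5,3)='T' (+4 fires, +2 burnt)
Step 4: cell (5,3)='T' (+5 fires, +4 burnt)
Step 5: cell (5,3)='T' (+4 fires, +5 burnt)
Step 6: cell (5,3)='T' (+4 fires, +4 burnt)
Step 7: cell (5,3)='T' (+2 fires, +4 burnt)
Step 8: cell (5,3)='F' (+2 fires, +2 burnt)
  -> target ignites at step 8
Step 9: cell (5,3)='.' (+1 fires, +2 burnt)
Step 10: cell (5,3)='.' (+0 fires, +1 burnt)
  fire out at step 10

8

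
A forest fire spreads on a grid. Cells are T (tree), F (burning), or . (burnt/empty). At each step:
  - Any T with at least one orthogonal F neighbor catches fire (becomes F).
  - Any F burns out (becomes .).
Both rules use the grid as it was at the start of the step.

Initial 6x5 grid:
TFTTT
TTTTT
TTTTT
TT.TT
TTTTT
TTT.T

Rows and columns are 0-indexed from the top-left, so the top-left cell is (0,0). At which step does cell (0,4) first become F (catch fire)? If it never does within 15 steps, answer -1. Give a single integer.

Step 1: cell (0,4)='T' (+3 fires, +1 burnt)
Step 2: cell (0,4)='T' (+4 fires, +3 burnt)
Step 3: cell (0,4)='F' (+5 fires, +4 burnt)
  -> target ignites at step 3
Step 4: cell (0,4)='.' (+4 fires, +5 burnt)
Step 5: cell (0,4)='.' (+5 fires, +4 burnt)
Step 6: cell (0,4)='.' (+4 fires, +5 burnt)
Step 7: cell (0,4)='.' (+1 fires, +4 burnt)
Step 8: cell (0,4)='.' (+1 fires, +1 burnt)
Step 9: cell (0,4)='.' (+0 fires, +1 burnt)
  fire out at step 9

3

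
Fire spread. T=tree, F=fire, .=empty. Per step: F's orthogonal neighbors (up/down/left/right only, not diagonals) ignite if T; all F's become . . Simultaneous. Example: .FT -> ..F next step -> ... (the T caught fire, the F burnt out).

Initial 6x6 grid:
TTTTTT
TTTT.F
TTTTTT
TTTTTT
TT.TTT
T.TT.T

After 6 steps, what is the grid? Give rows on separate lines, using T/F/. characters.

Step 1: 2 trees catch fire, 1 burn out
  TTTTTF
  TTTT..
  TTTTTF
  TTTTTT
  TT.TTT
  T.TT.T
Step 2: 3 trees catch fire, 2 burn out
  TTTTF.
  TTTT..
  TTTTF.
  TTTTTF
  TT.TTT
  T.TT.T
Step 3: 4 trees catch fire, 3 burn out
  TTTF..
  TTTT..
  TTTF..
  TTTTF.
  TT.TTF
  T.TT.T
Step 4: 6 trees catch fire, 4 burn out
  TTF...
  TTTF..
  TTF...
  TTTF..
  TT.TF.
  T.TT.F
Step 5: 5 trees catch fire, 6 burn out
  TF....
  TTF...
  TF....
  TTF...
  TT.F..
  T.TT..
Step 6: 5 trees catch fire, 5 burn out
  F.....
  TF....
  F.....
  TF....
  TT....
  T.TF..

F.....
TF....
F.....
TF....
TT....
T.TF..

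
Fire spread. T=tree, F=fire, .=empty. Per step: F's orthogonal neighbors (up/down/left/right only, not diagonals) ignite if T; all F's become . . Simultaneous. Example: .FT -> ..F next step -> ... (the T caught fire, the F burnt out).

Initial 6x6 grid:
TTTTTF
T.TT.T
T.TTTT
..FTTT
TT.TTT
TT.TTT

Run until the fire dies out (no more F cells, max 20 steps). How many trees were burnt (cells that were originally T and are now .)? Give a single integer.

Answer: 23

Derivation:
Step 1: +4 fires, +2 burnt (F count now 4)
Step 2: +6 fires, +4 burnt (F count now 6)
Step 3: +6 fires, +6 burnt (F count now 6)
Step 4: +3 fires, +6 burnt (F count now 3)
Step 5: +2 fires, +3 burnt (F count now 2)
Step 6: +1 fires, +2 burnt (F count now 1)
Step 7: +1 fires, +1 burnt (F count now 1)
Step 8: +0 fires, +1 burnt (F count now 0)
Fire out after step 8
Initially T: 27, now '.': 32
Total burnt (originally-T cells now '.'): 23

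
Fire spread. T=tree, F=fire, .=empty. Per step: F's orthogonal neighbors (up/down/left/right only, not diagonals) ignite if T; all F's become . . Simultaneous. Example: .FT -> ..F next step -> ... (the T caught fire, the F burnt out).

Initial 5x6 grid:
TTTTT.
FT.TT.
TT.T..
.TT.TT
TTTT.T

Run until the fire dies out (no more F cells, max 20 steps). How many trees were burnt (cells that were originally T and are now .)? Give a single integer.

Answer: 17

Derivation:
Step 1: +3 fires, +1 burnt (F count now 3)
Step 2: +2 fires, +3 burnt (F count now 2)
Step 3: +2 fires, +2 burnt (F count now 2)
Step 4: +3 fires, +2 burnt (F count now 3)
Step 5: +4 fires, +3 burnt (F count now 4)
Step 6: +3 fires, +4 burnt (F count now 3)
Step 7: +0 fires, +3 burnt (F count now 0)
Fire out after step 7
Initially T: 20, now '.': 27
Total burnt (originally-T cells now '.'): 17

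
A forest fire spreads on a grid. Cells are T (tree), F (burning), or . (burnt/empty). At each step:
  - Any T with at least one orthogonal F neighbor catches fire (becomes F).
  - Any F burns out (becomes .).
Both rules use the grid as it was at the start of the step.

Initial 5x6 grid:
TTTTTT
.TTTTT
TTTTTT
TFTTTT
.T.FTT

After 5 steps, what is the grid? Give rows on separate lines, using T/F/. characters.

Step 1: 6 trees catch fire, 2 burn out
  TTTTTT
  .TTTTT
  TFTTTT
  F.FFTT
  .F..FT
Step 2: 6 trees catch fire, 6 burn out
  TTTTTT
  .FTTTT
  F.FFTT
  ....FT
  .....F
Step 3: 5 trees catch fire, 6 burn out
  TFTTTT
  ..FFTT
  ....FT
  .....F
  ......
Step 4: 5 trees catch fire, 5 burn out
  F.FFTT
  ....FT
  .....F
  ......
  ......
Step 5: 2 trees catch fire, 5 burn out
  ....FT
  .....F
  ......
  ......
  ......

....FT
.....F
......
......
......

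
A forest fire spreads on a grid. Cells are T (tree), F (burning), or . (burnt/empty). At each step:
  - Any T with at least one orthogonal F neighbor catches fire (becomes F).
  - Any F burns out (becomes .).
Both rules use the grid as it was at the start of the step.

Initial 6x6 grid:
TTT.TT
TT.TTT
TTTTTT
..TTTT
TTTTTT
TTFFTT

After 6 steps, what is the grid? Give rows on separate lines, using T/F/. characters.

Step 1: 4 trees catch fire, 2 burn out
  TTT.TT
  TT.TTT
  TTTTTT
  ..TTTT
  TTFFTT
  TF..FT
Step 2: 6 trees catch fire, 4 burn out
  TTT.TT
  TT.TTT
  TTTTTT
  ..FFTT
  TF..FT
  F....F
Step 3: 5 trees catch fire, 6 burn out
  TTT.TT
  TT.TTT
  TTFFTT
  ....FT
  F....F
  ......
Step 4: 4 trees catch fire, 5 burn out
  TTT.TT
  TT.FTT
  TF..FT
  .....F
  ......
  ......
Step 5: 4 trees catch fire, 4 burn out
  TTT.TT
  TF..FT
  F....F
  ......
  ......
  ......
Step 6: 4 trees catch fire, 4 burn out
  TFT.FT
  F....F
  ......
  ......
  ......
  ......

TFT.FT
F....F
......
......
......
......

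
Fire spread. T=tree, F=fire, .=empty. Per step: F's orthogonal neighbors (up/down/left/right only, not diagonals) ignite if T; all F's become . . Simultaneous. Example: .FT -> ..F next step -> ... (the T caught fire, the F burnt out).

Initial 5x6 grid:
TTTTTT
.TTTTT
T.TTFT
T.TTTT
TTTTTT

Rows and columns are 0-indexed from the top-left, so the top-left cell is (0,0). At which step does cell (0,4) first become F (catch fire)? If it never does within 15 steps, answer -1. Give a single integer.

Step 1: cell (0,4)='T' (+4 fires, +1 burnt)
Step 2: cell (0,4)='F' (+7 fires, +4 burnt)
  -> target ignites at step 2
Step 3: cell (0,4)='.' (+6 fires, +7 burnt)
Step 4: cell (0,4)='.' (+3 fires, +6 burnt)
Step 5: cell (0,4)='.' (+2 fires, +3 burnt)
Step 6: cell (0,4)='.' (+2 fires, +2 burnt)
Step 7: cell (0,4)='.' (+1 fires, +2 burnt)
Step 8: cell (0,4)='.' (+1 fires, +1 burnt)
Step 9: cell (0,4)='.' (+0 fires, +1 burnt)
  fire out at step 9

2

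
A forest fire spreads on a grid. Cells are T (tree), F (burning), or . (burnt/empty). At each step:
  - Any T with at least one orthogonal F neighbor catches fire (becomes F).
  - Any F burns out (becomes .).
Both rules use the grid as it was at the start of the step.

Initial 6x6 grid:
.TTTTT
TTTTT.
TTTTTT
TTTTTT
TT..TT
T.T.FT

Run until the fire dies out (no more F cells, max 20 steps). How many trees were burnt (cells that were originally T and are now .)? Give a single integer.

Step 1: +2 fires, +1 burnt (F count now 2)
Step 2: +2 fires, +2 burnt (F count now 2)
Step 3: +3 fires, +2 burnt (F count now 3)
Step 4: +4 fires, +3 burnt (F count now 4)
Step 5: +4 fires, +4 burnt (F count now 4)
Step 6: +6 fires, +4 burnt (F count now 6)
Step 7: +4 fires, +6 burnt (F count now 4)
Step 8: +3 fires, +4 burnt (F count now 3)
Step 9: +0 fires, +3 burnt (F count now 0)
Fire out after step 9
Initially T: 29, now '.': 35
Total burnt (originally-T cells now '.'): 28

Answer: 28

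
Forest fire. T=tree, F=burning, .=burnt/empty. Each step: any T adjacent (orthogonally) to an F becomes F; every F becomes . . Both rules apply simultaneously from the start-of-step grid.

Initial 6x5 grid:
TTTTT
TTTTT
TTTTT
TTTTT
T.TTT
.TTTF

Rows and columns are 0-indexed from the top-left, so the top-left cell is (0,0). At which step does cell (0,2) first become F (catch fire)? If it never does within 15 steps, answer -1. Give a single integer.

Step 1: cell (0,2)='T' (+2 fires, +1 burnt)
Step 2: cell (0,2)='T' (+3 fires, +2 burnt)
Step 3: cell (0,2)='T' (+4 fires, +3 burnt)
Step 4: cell (0,2)='T' (+3 fires, +4 burnt)
Step 5: cell (0,2)='T' (+4 fires, +3 burnt)
Step 6: cell (0,2)='T' (+4 fires, +4 burnt)
Step 7: cell (0,2)='F' (+4 fires, +4 burnt)
  -> target ignites at step 7
Step 8: cell (0,2)='.' (+2 fires, +4 burnt)
Step 9: cell (0,2)='.' (+1 fires, +2 burnt)
Step 10: cell (0,2)='.' (+0 fires, +1 burnt)
  fire out at step 10

7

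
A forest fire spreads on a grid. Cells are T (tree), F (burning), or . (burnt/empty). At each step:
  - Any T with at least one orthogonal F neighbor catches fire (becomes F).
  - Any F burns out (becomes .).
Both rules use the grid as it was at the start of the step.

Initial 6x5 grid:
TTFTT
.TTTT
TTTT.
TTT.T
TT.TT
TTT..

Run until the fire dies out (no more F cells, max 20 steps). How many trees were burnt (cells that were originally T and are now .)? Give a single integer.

Step 1: +3 fires, +1 burnt (F count now 3)
Step 2: +5 fires, +3 burnt (F count now 5)
Step 3: +4 fires, +5 burnt (F count now 4)
Step 4: +2 fires, +4 burnt (F count now 2)
Step 5: +2 fires, +2 burnt (F count now 2)
Step 6: +2 fires, +2 burnt (F count now 2)
Step 7: +2 fires, +2 burnt (F count now 2)
Step 8: +0 fires, +2 burnt (F count now 0)
Fire out after step 8
Initially T: 23, now '.': 27
Total burnt (originally-T cells now '.'): 20

Answer: 20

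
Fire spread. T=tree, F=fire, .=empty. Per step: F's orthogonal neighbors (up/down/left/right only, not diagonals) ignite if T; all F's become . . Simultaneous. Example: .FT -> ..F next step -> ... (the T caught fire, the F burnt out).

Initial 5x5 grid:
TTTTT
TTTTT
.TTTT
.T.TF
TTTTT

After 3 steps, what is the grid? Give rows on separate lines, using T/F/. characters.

Step 1: 3 trees catch fire, 1 burn out
  TTTTT
  TTTTT
  .TTTF
  .T.F.
  TTTTF
Step 2: 3 trees catch fire, 3 burn out
  TTTTT
  TTTTF
  .TTF.
  .T...
  TTTF.
Step 3: 4 trees catch fire, 3 burn out
  TTTTF
  TTTF.
  .TF..
  .T...
  TTF..

TTTTF
TTTF.
.TF..
.T...
TTF..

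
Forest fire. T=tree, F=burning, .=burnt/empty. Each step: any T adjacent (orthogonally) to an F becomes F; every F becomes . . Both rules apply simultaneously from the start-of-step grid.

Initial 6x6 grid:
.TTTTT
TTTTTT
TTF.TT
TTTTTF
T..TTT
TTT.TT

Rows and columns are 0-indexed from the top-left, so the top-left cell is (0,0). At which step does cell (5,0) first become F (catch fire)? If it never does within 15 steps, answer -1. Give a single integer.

Step 1: cell (5,0)='T' (+6 fires, +2 burnt)
Step 2: cell (5,0)='T' (+10 fires, +6 burnt)
Step 3: cell (5,0)='T' (+8 fires, +10 burnt)
Step 4: cell (5,0)='T' (+2 fires, +8 burnt)
Step 5: cell (5,0)='F' (+1 fires, +2 burnt)
  -> target ignites at step 5
Step 6: cell (5,0)='.' (+1 fires, +1 burnt)
Step 7: cell (5,0)='.' (+1 fires, +1 burnt)
Step 8: cell (5,0)='.' (+0 fires, +1 burnt)
  fire out at step 8

5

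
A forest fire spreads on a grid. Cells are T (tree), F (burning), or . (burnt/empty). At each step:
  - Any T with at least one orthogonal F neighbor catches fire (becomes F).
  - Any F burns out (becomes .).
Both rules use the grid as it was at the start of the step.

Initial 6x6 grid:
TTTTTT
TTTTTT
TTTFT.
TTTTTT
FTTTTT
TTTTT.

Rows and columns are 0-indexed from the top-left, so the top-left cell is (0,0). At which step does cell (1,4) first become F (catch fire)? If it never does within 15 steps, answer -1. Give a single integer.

Step 1: cell (1,4)='T' (+7 fires, +2 burnt)
Step 2: cell (1,4)='F' (+11 fires, +7 burnt)
  -> target ignites at step 2
Step 3: cell (1,4)='.' (+9 fires, +11 burnt)
Step 4: cell (1,4)='.' (+5 fires, +9 burnt)
Step 5: cell (1,4)='.' (+0 fires, +5 burnt)
  fire out at step 5

2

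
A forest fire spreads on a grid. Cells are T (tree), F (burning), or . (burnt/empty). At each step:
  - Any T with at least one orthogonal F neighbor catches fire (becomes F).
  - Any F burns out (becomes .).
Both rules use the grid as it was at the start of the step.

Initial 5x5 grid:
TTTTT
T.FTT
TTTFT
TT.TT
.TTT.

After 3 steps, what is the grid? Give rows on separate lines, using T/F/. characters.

Step 1: 5 trees catch fire, 2 burn out
  TTFTT
  T..FT
  TTF.F
  TT.FT
  .TTT.
Step 2: 6 trees catch fire, 5 burn out
  TF.FT
  T...F
  TF...
  TT..F
  .TTF.
Step 3: 5 trees catch fire, 6 burn out
  F...F
  T....
  F....
  TF...
  .TF..

F...F
T....
F....
TF...
.TF..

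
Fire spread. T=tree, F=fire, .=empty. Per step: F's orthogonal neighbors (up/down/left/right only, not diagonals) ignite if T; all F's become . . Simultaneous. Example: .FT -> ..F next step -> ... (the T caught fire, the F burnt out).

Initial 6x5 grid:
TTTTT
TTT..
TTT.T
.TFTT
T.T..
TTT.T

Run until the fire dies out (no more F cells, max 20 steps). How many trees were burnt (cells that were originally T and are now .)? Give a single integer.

Step 1: +4 fires, +1 burnt (F count now 4)
Step 2: +4 fires, +4 burnt (F count now 4)
Step 3: +5 fires, +4 burnt (F count now 5)
Step 4: +4 fires, +5 burnt (F count now 4)
Step 5: +3 fires, +4 burnt (F count now 3)
Step 6: +0 fires, +3 burnt (F count now 0)
Fire out after step 6
Initially T: 21, now '.': 29
Total burnt (originally-T cells now '.'): 20

Answer: 20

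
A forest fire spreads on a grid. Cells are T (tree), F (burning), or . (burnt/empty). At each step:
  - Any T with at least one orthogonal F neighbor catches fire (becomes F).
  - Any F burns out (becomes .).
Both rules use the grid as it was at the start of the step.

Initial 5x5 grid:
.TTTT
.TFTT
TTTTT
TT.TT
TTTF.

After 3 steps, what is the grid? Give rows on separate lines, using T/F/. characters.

Step 1: 6 trees catch fire, 2 burn out
  .TFTT
  .F.FT
  TTFTT
  TT.FT
  TTF..
Step 2: 7 trees catch fire, 6 burn out
  .F.FT
  ....F
  TF.FT
  TT..F
  TF...
Step 3: 5 trees catch fire, 7 burn out
  ....F
  .....
  F...F
  TF...
  F....

....F
.....
F...F
TF...
F....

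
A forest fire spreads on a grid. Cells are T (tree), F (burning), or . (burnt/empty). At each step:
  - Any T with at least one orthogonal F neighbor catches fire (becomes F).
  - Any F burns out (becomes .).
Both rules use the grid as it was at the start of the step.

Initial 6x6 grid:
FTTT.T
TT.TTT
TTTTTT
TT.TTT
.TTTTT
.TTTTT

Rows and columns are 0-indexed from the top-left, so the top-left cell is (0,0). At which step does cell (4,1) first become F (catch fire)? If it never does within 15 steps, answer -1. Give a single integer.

Step 1: cell (4,1)='T' (+2 fires, +1 burnt)
Step 2: cell (4,1)='T' (+3 fires, +2 burnt)
Step 3: cell (4,1)='T' (+3 fires, +3 burnt)
Step 4: cell (4,1)='T' (+3 fires, +3 burnt)
Step 5: cell (4,1)='F' (+3 fires, +3 burnt)
  -> target ignites at step 5
Step 6: cell (4,1)='.' (+5 fires, +3 burnt)
Step 7: cell (4,1)='.' (+5 fires, +5 burnt)
Step 8: cell (4,1)='.' (+3 fires, +5 burnt)
Step 9: cell (4,1)='.' (+2 fires, +3 burnt)
Step 10: cell (4,1)='.' (+1 fires, +2 burnt)
Step 11: cell (4,1)='.' (+0 fires, +1 burnt)
  fire out at step 11

5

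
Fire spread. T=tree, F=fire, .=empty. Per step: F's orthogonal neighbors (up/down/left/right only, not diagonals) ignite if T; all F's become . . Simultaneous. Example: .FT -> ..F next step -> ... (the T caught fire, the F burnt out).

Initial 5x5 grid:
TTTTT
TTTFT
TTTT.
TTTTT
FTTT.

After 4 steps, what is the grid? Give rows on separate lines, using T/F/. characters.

Step 1: 6 trees catch fire, 2 burn out
  TTTFT
  TTF.F
  TTTF.
  FTTTT
  .FTT.
Step 2: 8 trees catch fire, 6 burn out
  TTF.F
  TF...
  FTF..
  .FTFT
  ..FT.
Step 3: 6 trees catch fire, 8 burn out
  TF...
  F....
  .F...
  ..F.F
  ...F.
Step 4: 1 trees catch fire, 6 burn out
  F....
  .....
  .....
  .....
  .....

F....
.....
.....
.....
.....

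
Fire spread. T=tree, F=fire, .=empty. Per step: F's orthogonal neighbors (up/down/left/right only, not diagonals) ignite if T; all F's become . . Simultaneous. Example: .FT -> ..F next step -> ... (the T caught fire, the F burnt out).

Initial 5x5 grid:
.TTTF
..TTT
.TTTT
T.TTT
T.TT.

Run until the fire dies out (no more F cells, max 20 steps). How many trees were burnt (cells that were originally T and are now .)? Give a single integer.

Answer: 15

Derivation:
Step 1: +2 fires, +1 burnt (F count now 2)
Step 2: +3 fires, +2 burnt (F count now 3)
Step 3: +4 fires, +3 burnt (F count now 4)
Step 4: +2 fires, +4 burnt (F count now 2)
Step 5: +3 fires, +2 burnt (F count now 3)
Step 6: +1 fires, +3 burnt (F count now 1)
Step 7: +0 fires, +1 burnt (F count now 0)
Fire out after step 7
Initially T: 17, now '.': 23
Total burnt (originally-T cells now '.'): 15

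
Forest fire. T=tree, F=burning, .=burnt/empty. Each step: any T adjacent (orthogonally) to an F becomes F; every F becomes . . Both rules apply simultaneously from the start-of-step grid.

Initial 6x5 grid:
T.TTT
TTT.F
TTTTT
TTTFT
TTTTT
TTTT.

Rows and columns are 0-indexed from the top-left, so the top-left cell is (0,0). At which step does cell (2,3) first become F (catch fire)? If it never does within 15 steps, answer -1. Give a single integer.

Step 1: cell (2,3)='F' (+6 fires, +2 burnt)
  -> target ignites at step 1
Step 2: cell (2,3)='.' (+6 fires, +6 burnt)
Step 3: cell (2,3)='.' (+6 fires, +6 burnt)
Step 4: cell (2,3)='.' (+4 fires, +6 burnt)
Step 5: cell (2,3)='.' (+2 fires, +4 burnt)
Step 6: cell (2,3)='.' (+1 fires, +2 burnt)
Step 7: cell (2,3)='.' (+0 fires, +1 burnt)
  fire out at step 7

1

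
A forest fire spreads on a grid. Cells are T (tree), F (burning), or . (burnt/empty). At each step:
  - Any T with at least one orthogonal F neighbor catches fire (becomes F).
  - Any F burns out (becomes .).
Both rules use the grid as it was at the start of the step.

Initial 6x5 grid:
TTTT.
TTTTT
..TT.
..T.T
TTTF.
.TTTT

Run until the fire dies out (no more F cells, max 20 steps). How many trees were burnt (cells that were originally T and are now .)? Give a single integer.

Answer: 19

Derivation:
Step 1: +2 fires, +1 burnt (F count now 2)
Step 2: +4 fires, +2 burnt (F count now 4)
Step 3: +3 fires, +4 burnt (F count now 3)
Step 4: +2 fires, +3 burnt (F count now 2)
Step 5: +3 fires, +2 burnt (F count now 3)
Step 6: +4 fires, +3 burnt (F count now 4)
Step 7: +1 fires, +4 burnt (F count now 1)
Step 8: +0 fires, +1 burnt (F count now 0)
Fire out after step 8
Initially T: 20, now '.': 29
Total burnt (originally-T cells now '.'): 19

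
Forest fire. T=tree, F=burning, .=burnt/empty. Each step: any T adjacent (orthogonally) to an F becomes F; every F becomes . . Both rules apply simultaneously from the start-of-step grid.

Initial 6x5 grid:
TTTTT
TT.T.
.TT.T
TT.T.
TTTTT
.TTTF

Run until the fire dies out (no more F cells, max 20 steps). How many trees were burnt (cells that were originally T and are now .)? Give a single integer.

Step 1: +2 fires, +1 burnt (F count now 2)
Step 2: +2 fires, +2 burnt (F count now 2)
Step 3: +3 fires, +2 burnt (F count now 3)
Step 4: +1 fires, +3 burnt (F count now 1)
Step 5: +2 fires, +1 burnt (F count now 2)
Step 6: +2 fires, +2 burnt (F count now 2)
Step 7: +2 fires, +2 burnt (F count now 2)
Step 8: +2 fires, +2 burnt (F count now 2)
Step 9: +2 fires, +2 burnt (F count now 2)
Step 10: +1 fires, +2 burnt (F count now 1)
Step 11: +2 fires, +1 burnt (F count now 2)
Step 12: +0 fires, +2 burnt (F count now 0)
Fire out after step 12
Initially T: 22, now '.': 29
Total burnt (originally-T cells now '.'): 21

Answer: 21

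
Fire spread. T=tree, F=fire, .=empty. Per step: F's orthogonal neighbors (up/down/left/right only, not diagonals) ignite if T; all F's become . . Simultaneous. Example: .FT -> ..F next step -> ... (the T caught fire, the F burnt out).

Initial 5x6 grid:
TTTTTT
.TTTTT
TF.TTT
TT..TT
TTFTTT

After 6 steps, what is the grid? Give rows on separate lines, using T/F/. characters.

Step 1: 5 trees catch fire, 2 burn out
  TTTTTT
  .FTTTT
  F..TTT
  TF..TT
  TF.FTT
Step 2: 5 trees catch fire, 5 burn out
  TFTTTT
  ..FTTT
  ...TTT
  F...TT
  F...FT
Step 3: 5 trees catch fire, 5 burn out
  F.FTTT
  ...FTT
  ...TTT
  ....FT
  .....F
Step 4: 5 trees catch fire, 5 burn out
  ...FTT
  ....FT
  ...FFT
  .....F
  ......
Step 5: 3 trees catch fire, 5 burn out
  ....FT
  .....F
  .....F
  ......
  ......
Step 6: 1 trees catch fire, 3 burn out
  .....F
  ......
  ......
  ......
  ......

.....F
......
......
......
......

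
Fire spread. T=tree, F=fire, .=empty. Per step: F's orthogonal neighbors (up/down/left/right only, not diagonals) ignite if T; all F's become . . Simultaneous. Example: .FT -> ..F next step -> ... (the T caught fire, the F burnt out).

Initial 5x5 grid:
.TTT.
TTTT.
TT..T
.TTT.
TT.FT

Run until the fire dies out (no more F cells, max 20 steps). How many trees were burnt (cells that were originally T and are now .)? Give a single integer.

Step 1: +2 fires, +1 burnt (F count now 2)
Step 2: +1 fires, +2 burnt (F count now 1)
Step 3: +1 fires, +1 burnt (F count now 1)
Step 4: +2 fires, +1 burnt (F count now 2)
Step 5: +3 fires, +2 burnt (F count now 3)
Step 6: +3 fires, +3 burnt (F count now 3)
Step 7: +2 fires, +3 burnt (F count now 2)
Step 8: +1 fires, +2 burnt (F count now 1)
Step 9: +0 fires, +1 burnt (F count now 0)
Fire out after step 9
Initially T: 16, now '.': 24
Total burnt (originally-T cells now '.'): 15

Answer: 15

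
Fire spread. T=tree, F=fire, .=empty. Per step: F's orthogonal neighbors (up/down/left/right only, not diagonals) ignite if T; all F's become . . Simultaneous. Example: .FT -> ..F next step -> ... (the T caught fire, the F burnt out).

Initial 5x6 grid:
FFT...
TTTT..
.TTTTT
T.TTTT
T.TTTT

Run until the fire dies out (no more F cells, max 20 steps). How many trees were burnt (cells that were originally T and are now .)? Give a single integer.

Step 1: +3 fires, +2 burnt (F count now 3)
Step 2: +2 fires, +3 burnt (F count now 2)
Step 3: +2 fires, +2 burnt (F count now 2)
Step 4: +2 fires, +2 burnt (F count now 2)
Step 5: +3 fires, +2 burnt (F count now 3)
Step 6: +3 fires, +3 burnt (F count now 3)
Step 7: +2 fires, +3 burnt (F count now 2)
Step 8: +1 fires, +2 burnt (F count now 1)
Step 9: +0 fires, +1 burnt (F count now 0)
Fire out after step 9
Initially T: 20, now '.': 28
Total burnt (originally-T cells now '.'): 18

Answer: 18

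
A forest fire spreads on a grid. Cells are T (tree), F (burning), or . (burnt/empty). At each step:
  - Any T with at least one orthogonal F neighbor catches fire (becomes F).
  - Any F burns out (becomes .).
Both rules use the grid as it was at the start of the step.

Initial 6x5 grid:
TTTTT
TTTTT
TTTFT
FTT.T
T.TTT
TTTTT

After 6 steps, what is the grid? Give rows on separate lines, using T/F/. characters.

Step 1: 6 trees catch fire, 2 burn out
  TTTTT
  TTTFT
  FTF.F
  .FT.T
  F.TTT
  TTTTT
Step 2: 8 trees catch fire, 6 burn out
  TTTFT
  FTF.F
  .F...
  ..F.F
  ..TTT
  FTTTT
Step 3: 7 trees catch fire, 8 burn out
  FTF.F
  .F...
  .....
  .....
  ..FTF
  .FTTT
Step 4: 4 trees catch fire, 7 burn out
  .F...
  .....
  .....
  .....
  ...F.
  ..FTF
Step 5: 1 trees catch fire, 4 burn out
  .....
  .....
  .....
  .....
  .....
  ...F.
Step 6: 0 trees catch fire, 1 burn out
  .....
  .....
  .....
  .....
  .....
  .....

.....
.....
.....
.....
.....
.....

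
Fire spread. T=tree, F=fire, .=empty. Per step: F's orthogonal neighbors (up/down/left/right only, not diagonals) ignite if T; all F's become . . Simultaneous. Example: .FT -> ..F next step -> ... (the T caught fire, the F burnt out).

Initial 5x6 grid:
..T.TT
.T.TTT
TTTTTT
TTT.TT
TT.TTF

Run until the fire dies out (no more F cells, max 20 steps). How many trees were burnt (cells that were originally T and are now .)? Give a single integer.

Answer: 21

Derivation:
Step 1: +2 fires, +1 burnt (F count now 2)
Step 2: +3 fires, +2 burnt (F count now 3)
Step 3: +2 fires, +3 burnt (F count now 2)
Step 4: +3 fires, +2 burnt (F count now 3)
Step 5: +3 fires, +3 burnt (F count now 3)
Step 6: +2 fires, +3 burnt (F count now 2)
Step 7: +3 fires, +2 burnt (F count now 3)
Step 8: +2 fires, +3 burnt (F count now 2)
Step 9: +1 fires, +2 burnt (F count now 1)
Step 10: +0 fires, +1 burnt (F count now 0)
Fire out after step 10
Initially T: 22, now '.': 29
Total burnt (originally-T cells now '.'): 21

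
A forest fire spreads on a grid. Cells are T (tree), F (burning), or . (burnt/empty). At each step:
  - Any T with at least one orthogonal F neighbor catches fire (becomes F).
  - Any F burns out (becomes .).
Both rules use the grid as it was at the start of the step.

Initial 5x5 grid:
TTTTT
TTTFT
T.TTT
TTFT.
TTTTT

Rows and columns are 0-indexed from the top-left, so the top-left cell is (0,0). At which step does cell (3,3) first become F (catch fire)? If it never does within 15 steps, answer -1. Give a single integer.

Step 1: cell (3,3)='F' (+8 fires, +2 burnt)
  -> target ignites at step 1
Step 2: cell (3,3)='.' (+7 fires, +8 burnt)
Step 3: cell (3,3)='.' (+5 fires, +7 burnt)
Step 4: cell (3,3)='.' (+1 fires, +5 burnt)
Step 5: cell (3,3)='.' (+0 fires, +1 burnt)
  fire out at step 5

1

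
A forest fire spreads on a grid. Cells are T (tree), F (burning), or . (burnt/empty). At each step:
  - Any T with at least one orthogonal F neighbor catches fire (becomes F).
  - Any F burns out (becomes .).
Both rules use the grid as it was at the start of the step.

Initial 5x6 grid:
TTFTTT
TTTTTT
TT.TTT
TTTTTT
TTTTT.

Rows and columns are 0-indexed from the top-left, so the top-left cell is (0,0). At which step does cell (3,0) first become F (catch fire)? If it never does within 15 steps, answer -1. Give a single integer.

Step 1: cell (3,0)='T' (+3 fires, +1 burnt)
Step 2: cell (3,0)='T' (+4 fires, +3 burnt)
Step 3: cell (3,0)='T' (+5 fires, +4 burnt)
Step 4: cell (3,0)='T' (+5 fires, +5 burnt)
Step 5: cell (3,0)='F' (+6 fires, +5 burnt)
  -> target ignites at step 5
Step 6: cell (3,0)='.' (+4 fires, +6 burnt)
Step 7: cell (3,0)='.' (+0 fires, +4 burnt)
  fire out at step 7

5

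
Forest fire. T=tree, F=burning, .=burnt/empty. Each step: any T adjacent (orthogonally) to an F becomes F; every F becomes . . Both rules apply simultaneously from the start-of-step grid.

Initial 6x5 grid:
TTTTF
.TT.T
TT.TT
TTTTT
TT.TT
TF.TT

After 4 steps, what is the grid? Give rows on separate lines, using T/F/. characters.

Step 1: 4 trees catch fire, 2 burn out
  TTTF.
  .TT.F
  TT.TT
  TTTTT
  TF.TT
  F..TT
Step 2: 4 trees catch fire, 4 burn out
  TTF..
  .TT..
  TT.TF
  TFTTT
  F..TT
  ...TT
Step 3: 7 trees catch fire, 4 burn out
  TF...
  .TF..
  TF.F.
  F.FTF
  ...TT
  ...TT
Step 4: 5 trees catch fire, 7 burn out
  F....
  .F...
  F....
  ...F.
  ...TF
  ...TT

F....
.F...
F....
...F.
...TF
...TT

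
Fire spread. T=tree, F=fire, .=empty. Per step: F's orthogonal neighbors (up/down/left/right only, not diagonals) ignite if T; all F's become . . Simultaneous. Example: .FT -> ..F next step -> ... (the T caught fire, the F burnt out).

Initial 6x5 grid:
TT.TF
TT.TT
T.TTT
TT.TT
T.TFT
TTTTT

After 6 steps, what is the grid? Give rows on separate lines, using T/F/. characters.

Step 1: 6 trees catch fire, 2 burn out
  TT.F.
  TT.TF
  T.TTT
  TT.FT
  T.F.F
  TTTFT
Step 2: 6 trees catch fire, 6 burn out
  TT...
  TT.F.
  T.TFF
  TT..F
  T....
  TTF.F
Step 3: 2 trees catch fire, 6 burn out
  TT...
  TT...
  T.F..
  TT...
  T....
  TF...
Step 4: 1 trees catch fire, 2 burn out
  TT...
  TT...
  T....
  TT...
  T....
  F....
Step 5: 1 trees catch fire, 1 burn out
  TT...
  TT...
  T....
  TT...
  F....
  .....
Step 6: 1 trees catch fire, 1 burn out
  TT...
  TT...
  T....
  FT...
  .....
  .....

TT...
TT...
T....
FT...
.....
.....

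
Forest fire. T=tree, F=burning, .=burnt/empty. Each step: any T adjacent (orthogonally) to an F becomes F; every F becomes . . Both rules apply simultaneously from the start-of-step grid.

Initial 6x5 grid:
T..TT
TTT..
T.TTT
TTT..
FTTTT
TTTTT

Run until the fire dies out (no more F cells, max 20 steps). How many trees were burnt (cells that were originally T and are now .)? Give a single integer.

Answer: 20

Derivation:
Step 1: +3 fires, +1 burnt (F count now 3)
Step 2: +4 fires, +3 burnt (F count now 4)
Step 3: +4 fires, +4 burnt (F count now 4)
Step 4: +5 fires, +4 burnt (F count now 5)
Step 5: +3 fires, +5 burnt (F count now 3)
Step 6: +1 fires, +3 burnt (F count now 1)
Step 7: +0 fires, +1 burnt (F count now 0)
Fire out after step 7
Initially T: 22, now '.': 28
Total burnt (originally-T cells now '.'): 20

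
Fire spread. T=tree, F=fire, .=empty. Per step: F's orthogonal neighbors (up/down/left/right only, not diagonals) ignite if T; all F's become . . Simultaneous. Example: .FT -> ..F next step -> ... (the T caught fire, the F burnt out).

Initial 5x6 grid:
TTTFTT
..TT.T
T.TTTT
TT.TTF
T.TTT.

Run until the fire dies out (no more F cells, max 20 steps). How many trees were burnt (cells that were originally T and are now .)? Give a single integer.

Step 1: +5 fires, +2 burnt (F count now 5)
Step 2: +8 fires, +5 burnt (F count now 8)
Step 3: +3 fires, +8 burnt (F count now 3)
Step 4: +1 fires, +3 burnt (F count now 1)
Step 5: +0 fires, +1 burnt (F count now 0)
Fire out after step 5
Initially T: 21, now '.': 26
Total burnt (originally-T cells now '.'): 17

Answer: 17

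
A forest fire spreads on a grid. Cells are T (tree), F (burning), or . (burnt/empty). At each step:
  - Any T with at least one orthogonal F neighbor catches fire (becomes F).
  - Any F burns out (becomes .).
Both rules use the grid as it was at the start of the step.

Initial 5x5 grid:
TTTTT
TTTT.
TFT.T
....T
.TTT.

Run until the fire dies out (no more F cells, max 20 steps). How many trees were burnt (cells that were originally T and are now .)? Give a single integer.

Answer: 11

Derivation:
Step 1: +3 fires, +1 burnt (F count now 3)
Step 2: +3 fires, +3 burnt (F count now 3)
Step 3: +3 fires, +3 burnt (F count now 3)
Step 4: +1 fires, +3 burnt (F count now 1)
Step 5: +1 fires, +1 burnt (F count now 1)
Step 6: +0 fires, +1 burnt (F count now 0)
Fire out after step 6
Initially T: 16, now '.': 20
Total burnt (originally-T cells now '.'): 11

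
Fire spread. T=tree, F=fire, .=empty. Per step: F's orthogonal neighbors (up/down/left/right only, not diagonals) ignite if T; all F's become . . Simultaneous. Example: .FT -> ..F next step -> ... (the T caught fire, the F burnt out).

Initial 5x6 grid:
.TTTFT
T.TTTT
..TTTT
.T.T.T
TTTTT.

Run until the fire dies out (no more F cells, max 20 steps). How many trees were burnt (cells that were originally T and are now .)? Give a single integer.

Answer: 20

Derivation:
Step 1: +3 fires, +1 burnt (F count now 3)
Step 2: +4 fires, +3 burnt (F count now 4)
Step 3: +4 fires, +4 burnt (F count now 4)
Step 4: +3 fires, +4 burnt (F count now 3)
Step 5: +1 fires, +3 burnt (F count now 1)
Step 6: +2 fires, +1 burnt (F count now 2)
Step 7: +1 fires, +2 burnt (F count now 1)
Step 8: +2 fires, +1 burnt (F count now 2)
Step 9: +0 fires, +2 burnt (F count now 0)
Fire out after step 9
Initially T: 21, now '.': 29
Total burnt (originally-T cells now '.'): 20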